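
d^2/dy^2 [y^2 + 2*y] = 2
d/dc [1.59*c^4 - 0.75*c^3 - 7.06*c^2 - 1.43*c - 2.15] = 6.36*c^3 - 2.25*c^2 - 14.12*c - 1.43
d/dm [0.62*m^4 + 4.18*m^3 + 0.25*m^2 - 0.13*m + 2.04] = 2.48*m^3 + 12.54*m^2 + 0.5*m - 0.13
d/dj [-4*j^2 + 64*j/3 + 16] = 64/3 - 8*j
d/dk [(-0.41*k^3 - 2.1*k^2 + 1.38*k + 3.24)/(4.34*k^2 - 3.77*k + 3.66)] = (-1.7794*k^4 + 3.0914*k^3 - 2.574*k^2 - 43.4952*k + 17.2656)/(18.8356*k^4 - 32.7236*k^3 + 45.9817*k^2 - 27.5964*k + 13.3956)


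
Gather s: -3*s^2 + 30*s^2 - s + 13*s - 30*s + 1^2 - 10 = 27*s^2 - 18*s - 9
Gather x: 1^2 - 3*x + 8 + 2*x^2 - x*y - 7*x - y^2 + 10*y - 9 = 2*x^2 + x*(-y - 10) - y^2 + 10*y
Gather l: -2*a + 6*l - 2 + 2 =-2*a + 6*l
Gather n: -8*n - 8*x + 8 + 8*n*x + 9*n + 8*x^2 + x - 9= n*(8*x + 1) + 8*x^2 - 7*x - 1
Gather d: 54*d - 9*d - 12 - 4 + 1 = 45*d - 15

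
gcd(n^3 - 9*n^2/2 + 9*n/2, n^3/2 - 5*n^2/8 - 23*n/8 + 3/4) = n - 3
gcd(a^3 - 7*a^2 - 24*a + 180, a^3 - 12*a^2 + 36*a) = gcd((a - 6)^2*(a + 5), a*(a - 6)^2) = a^2 - 12*a + 36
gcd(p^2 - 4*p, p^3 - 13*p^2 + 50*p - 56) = p - 4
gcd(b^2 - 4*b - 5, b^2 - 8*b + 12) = 1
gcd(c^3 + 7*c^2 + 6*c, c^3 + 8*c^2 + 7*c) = c^2 + c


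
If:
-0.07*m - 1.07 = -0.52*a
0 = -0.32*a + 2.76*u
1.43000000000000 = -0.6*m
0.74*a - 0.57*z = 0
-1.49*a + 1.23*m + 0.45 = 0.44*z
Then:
No Solution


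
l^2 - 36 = (l - 6)*(l + 6)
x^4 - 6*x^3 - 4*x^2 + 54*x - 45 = (x - 5)*(x - 3)*(x - 1)*(x + 3)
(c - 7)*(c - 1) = c^2 - 8*c + 7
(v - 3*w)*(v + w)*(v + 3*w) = v^3 + v^2*w - 9*v*w^2 - 9*w^3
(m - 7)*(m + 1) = m^2 - 6*m - 7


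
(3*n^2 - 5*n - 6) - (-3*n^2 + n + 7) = 6*n^2 - 6*n - 13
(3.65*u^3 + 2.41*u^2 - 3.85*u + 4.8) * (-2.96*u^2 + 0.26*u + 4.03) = -10.804*u^5 - 6.1846*u^4 + 26.7321*u^3 - 5.4967*u^2 - 14.2675*u + 19.344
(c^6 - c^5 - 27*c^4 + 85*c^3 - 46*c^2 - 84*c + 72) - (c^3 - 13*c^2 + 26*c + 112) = c^6 - c^5 - 27*c^4 + 84*c^3 - 33*c^2 - 110*c - 40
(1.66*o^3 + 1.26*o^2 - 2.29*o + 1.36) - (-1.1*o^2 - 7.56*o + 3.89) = 1.66*o^3 + 2.36*o^2 + 5.27*o - 2.53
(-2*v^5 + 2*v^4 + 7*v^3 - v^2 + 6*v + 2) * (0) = 0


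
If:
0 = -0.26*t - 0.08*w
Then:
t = -0.307692307692308*w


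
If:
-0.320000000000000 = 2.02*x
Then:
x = -0.16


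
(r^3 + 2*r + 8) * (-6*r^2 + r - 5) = -6*r^5 + r^4 - 17*r^3 - 46*r^2 - 2*r - 40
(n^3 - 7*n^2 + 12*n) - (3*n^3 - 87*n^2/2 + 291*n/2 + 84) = -2*n^3 + 73*n^2/2 - 267*n/2 - 84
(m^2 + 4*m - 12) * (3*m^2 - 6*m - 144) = 3*m^4 + 6*m^3 - 204*m^2 - 504*m + 1728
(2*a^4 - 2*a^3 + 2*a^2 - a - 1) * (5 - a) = -2*a^5 + 12*a^4 - 12*a^3 + 11*a^2 - 4*a - 5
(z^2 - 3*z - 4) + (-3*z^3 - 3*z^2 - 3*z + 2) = -3*z^3 - 2*z^2 - 6*z - 2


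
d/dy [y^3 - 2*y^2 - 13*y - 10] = 3*y^2 - 4*y - 13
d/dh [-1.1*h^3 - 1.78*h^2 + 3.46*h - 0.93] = -3.3*h^2 - 3.56*h + 3.46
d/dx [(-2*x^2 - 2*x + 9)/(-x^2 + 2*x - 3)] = 6*(-x^2 + 5*x - 2)/(x^4 - 4*x^3 + 10*x^2 - 12*x + 9)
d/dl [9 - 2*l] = -2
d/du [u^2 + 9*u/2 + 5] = 2*u + 9/2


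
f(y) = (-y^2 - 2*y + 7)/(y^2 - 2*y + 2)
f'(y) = (2 - 2*y)*(-y^2 - 2*y + 7)/(y^2 - 2*y + 2)^2 + (-2*y - 2)/(y^2 - 2*y + 2) = 2*(2*y^2 - 9*y + 5)/(y^4 - 4*y^3 + 8*y^2 - 8*y + 4)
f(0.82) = 4.54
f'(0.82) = -1.94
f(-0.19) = 3.04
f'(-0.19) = 2.32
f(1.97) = -0.42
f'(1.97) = -2.64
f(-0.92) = 1.71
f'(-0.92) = 1.36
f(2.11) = -0.75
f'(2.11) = -2.04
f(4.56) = -1.68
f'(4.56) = 0.06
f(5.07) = -1.64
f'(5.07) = 0.07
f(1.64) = 0.73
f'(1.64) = -4.41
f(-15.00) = -0.73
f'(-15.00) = 0.02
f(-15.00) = -0.73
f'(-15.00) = 0.02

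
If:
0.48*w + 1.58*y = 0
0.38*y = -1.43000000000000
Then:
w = 12.39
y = -3.76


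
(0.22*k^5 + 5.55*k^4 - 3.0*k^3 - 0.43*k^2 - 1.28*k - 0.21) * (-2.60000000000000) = -0.572*k^5 - 14.43*k^4 + 7.8*k^3 + 1.118*k^2 + 3.328*k + 0.546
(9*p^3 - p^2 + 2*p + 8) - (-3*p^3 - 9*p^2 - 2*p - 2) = 12*p^3 + 8*p^2 + 4*p + 10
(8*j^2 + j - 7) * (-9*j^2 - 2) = -72*j^4 - 9*j^3 + 47*j^2 - 2*j + 14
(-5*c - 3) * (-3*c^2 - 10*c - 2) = 15*c^3 + 59*c^2 + 40*c + 6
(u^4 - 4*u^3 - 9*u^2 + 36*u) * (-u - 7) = -u^5 - 3*u^4 + 37*u^3 + 27*u^2 - 252*u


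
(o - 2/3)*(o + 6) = o^2 + 16*o/3 - 4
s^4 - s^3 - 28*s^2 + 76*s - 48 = (s - 4)*(s - 2)*(s - 1)*(s + 6)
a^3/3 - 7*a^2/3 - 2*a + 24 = (a/3 + 1)*(a - 6)*(a - 4)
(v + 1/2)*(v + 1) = v^2 + 3*v/2 + 1/2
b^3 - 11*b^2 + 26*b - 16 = (b - 8)*(b - 2)*(b - 1)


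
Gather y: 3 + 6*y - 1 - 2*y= 4*y + 2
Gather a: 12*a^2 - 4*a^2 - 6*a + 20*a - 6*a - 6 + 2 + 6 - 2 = 8*a^2 + 8*a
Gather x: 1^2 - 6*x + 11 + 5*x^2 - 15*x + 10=5*x^2 - 21*x + 22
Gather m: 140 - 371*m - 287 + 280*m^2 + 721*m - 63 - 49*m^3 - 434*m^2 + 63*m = -49*m^3 - 154*m^2 + 413*m - 210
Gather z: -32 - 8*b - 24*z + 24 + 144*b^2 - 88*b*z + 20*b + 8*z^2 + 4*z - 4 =144*b^2 + 12*b + 8*z^2 + z*(-88*b - 20) - 12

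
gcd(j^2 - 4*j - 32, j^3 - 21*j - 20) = j + 4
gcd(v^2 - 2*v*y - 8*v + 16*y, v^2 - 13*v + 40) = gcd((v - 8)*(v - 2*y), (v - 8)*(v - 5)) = v - 8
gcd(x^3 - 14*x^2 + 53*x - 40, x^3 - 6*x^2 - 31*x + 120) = x - 8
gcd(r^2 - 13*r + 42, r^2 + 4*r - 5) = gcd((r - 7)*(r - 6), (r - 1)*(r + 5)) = 1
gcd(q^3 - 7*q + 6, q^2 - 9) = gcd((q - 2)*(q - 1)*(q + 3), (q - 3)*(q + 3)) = q + 3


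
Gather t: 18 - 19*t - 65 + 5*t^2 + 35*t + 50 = 5*t^2 + 16*t + 3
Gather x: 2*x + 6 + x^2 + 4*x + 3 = x^2 + 6*x + 9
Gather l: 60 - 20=40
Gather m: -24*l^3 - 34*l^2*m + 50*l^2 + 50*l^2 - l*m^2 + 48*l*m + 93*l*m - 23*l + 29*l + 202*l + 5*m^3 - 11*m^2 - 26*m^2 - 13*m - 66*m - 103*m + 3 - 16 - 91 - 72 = -24*l^3 + 100*l^2 + 208*l + 5*m^3 + m^2*(-l - 37) + m*(-34*l^2 + 141*l - 182) - 176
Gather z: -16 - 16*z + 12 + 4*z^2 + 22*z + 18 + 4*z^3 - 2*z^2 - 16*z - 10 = 4*z^3 + 2*z^2 - 10*z + 4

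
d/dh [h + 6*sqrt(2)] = 1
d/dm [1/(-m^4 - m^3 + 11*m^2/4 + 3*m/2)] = 8*(8*m^3 + 6*m^2 - 11*m - 3)/(m^2*(4*m^3 + 4*m^2 - 11*m - 6)^2)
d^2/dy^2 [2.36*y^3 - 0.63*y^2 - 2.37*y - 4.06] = 14.16*y - 1.26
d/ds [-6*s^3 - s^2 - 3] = 2*s*(-9*s - 1)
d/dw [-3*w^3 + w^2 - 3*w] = -9*w^2 + 2*w - 3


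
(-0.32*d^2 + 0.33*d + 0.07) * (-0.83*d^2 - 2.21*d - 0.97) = 0.2656*d^4 + 0.4333*d^3 - 0.477*d^2 - 0.4748*d - 0.0679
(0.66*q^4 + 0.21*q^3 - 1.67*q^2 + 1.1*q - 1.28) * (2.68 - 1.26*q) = -0.8316*q^5 + 1.5042*q^4 + 2.667*q^3 - 5.8616*q^2 + 4.5608*q - 3.4304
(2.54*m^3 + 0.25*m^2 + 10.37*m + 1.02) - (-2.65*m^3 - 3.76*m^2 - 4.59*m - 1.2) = 5.19*m^3 + 4.01*m^2 + 14.96*m + 2.22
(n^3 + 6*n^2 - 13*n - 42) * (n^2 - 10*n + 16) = n^5 - 4*n^4 - 57*n^3 + 184*n^2 + 212*n - 672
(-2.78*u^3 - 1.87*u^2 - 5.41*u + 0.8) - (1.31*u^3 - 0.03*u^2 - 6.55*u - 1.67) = -4.09*u^3 - 1.84*u^2 + 1.14*u + 2.47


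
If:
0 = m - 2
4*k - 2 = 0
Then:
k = 1/2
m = 2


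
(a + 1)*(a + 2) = a^2 + 3*a + 2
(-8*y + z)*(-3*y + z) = 24*y^2 - 11*y*z + z^2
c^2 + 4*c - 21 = (c - 3)*(c + 7)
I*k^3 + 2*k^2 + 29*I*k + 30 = (k - 6*I)*(k + 5*I)*(I*k + 1)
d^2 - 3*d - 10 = (d - 5)*(d + 2)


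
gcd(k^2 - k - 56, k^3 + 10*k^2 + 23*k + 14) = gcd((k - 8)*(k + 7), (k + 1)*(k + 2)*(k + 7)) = k + 7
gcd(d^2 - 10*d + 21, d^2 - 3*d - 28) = d - 7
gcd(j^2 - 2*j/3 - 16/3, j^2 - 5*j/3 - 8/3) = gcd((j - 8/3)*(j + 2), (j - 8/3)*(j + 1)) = j - 8/3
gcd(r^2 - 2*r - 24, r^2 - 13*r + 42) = r - 6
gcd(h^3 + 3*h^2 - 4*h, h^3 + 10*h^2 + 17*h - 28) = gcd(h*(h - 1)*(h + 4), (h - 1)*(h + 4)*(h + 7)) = h^2 + 3*h - 4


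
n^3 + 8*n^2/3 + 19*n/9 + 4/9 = (n + 1/3)*(n + 1)*(n + 4/3)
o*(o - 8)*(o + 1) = o^3 - 7*o^2 - 8*o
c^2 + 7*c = c*(c + 7)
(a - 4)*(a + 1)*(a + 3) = a^3 - 13*a - 12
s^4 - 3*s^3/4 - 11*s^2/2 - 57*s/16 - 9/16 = (s - 3)*(s + 1/4)*(s + 1/2)*(s + 3/2)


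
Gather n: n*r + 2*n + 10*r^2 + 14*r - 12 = n*(r + 2) + 10*r^2 + 14*r - 12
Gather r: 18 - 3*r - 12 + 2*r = 6 - r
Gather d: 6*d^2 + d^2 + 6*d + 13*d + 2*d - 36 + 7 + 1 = 7*d^2 + 21*d - 28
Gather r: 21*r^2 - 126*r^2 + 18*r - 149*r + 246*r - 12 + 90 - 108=-105*r^2 + 115*r - 30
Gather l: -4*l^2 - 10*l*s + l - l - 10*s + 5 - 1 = -4*l^2 - 10*l*s - 10*s + 4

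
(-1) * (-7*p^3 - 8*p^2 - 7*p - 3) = 7*p^3 + 8*p^2 + 7*p + 3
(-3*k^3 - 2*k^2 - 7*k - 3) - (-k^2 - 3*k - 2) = -3*k^3 - k^2 - 4*k - 1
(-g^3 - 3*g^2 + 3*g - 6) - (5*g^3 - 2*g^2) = -6*g^3 - g^2 + 3*g - 6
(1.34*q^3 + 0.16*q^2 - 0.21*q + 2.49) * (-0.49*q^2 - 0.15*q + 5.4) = -0.6566*q^5 - 0.2794*q^4 + 7.3149*q^3 - 0.3246*q^2 - 1.5075*q + 13.446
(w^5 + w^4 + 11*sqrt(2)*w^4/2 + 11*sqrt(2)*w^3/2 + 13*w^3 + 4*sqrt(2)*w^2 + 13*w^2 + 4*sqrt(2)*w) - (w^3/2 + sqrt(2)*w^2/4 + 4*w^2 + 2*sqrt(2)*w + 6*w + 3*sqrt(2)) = w^5 + w^4 + 11*sqrt(2)*w^4/2 + 11*sqrt(2)*w^3/2 + 25*w^3/2 + 15*sqrt(2)*w^2/4 + 9*w^2 - 6*w + 2*sqrt(2)*w - 3*sqrt(2)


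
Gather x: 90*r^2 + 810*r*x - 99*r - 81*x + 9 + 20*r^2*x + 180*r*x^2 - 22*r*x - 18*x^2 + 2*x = 90*r^2 - 99*r + x^2*(180*r - 18) + x*(20*r^2 + 788*r - 79) + 9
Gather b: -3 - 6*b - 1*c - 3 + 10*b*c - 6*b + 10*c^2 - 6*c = b*(10*c - 12) + 10*c^2 - 7*c - 6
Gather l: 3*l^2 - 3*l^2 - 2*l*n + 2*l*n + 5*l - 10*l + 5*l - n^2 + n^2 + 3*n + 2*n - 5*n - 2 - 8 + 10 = 0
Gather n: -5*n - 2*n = -7*n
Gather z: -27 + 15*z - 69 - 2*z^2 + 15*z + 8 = -2*z^2 + 30*z - 88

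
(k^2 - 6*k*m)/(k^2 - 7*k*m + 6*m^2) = k/(k - m)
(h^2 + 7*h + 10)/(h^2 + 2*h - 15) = (h + 2)/(h - 3)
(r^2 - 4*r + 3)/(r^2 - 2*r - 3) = (r - 1)/(r + 1)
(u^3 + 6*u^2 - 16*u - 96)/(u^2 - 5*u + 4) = (u^2 + 10*u + 24)/(u - 1)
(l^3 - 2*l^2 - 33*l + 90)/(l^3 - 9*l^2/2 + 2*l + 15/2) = 2*(l^2 + l - 30)/(2*l^2 - 3*l - 5)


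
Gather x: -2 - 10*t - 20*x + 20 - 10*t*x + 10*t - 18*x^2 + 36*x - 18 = -18*x^2 + x*(16 - 10*t)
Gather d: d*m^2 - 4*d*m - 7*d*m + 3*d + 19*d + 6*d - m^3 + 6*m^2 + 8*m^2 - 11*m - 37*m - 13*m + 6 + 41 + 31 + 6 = d*(m^2 - 11*m + 28) - m^3 + 14*m^2 - 61*m + 84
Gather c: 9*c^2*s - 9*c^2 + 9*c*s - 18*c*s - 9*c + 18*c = c^2*(9*s - 9) + c*(9 - 9*s)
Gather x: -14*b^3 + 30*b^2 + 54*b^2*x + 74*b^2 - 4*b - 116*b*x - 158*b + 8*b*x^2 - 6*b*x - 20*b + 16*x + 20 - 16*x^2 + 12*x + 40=-14*b^3 + 104*b^2 - 182*b + x^2*(8*b - 16) + x*(54*b^2 - 122*b + 28) + 60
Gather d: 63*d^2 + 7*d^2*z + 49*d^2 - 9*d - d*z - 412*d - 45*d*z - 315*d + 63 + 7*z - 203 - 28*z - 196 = d^2*(7*z + 112) + d*(-46*z - 736) - 21*z - 336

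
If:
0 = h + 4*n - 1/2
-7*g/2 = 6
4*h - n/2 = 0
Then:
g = -12/7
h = 1/66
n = 4/33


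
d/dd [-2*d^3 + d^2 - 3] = 2*d*(1 - 3*d)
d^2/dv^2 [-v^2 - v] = -2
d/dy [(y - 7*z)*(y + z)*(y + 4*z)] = 3*y^2 - 4*y*z - 31*z^2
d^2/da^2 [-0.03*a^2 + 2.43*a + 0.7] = -0.0600000000000000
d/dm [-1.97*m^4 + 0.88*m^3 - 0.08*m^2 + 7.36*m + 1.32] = -7.88*m^3 + 2.64*m^2 - 0.16*m + 7.36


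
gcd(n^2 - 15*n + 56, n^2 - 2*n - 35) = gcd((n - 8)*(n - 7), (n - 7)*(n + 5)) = n - 7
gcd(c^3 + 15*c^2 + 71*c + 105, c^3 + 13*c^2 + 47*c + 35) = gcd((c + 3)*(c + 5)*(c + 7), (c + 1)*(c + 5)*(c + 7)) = c^2 + 12*c + 35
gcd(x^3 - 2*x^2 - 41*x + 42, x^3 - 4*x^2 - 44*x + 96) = x + 6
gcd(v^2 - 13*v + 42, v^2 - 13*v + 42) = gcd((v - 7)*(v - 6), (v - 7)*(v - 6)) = v^2 - 13*v + 42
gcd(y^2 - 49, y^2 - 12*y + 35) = y - 7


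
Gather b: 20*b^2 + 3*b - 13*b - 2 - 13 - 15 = 20*b^2 - 10*b - 30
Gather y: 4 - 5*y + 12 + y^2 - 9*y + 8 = y^2 - 14*y + 24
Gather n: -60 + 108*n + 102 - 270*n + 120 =162 - 162*n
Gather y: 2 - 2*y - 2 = -2*y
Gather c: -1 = -1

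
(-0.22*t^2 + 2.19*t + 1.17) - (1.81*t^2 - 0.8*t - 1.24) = -2.03*t^2 + 2.99*t + 2.41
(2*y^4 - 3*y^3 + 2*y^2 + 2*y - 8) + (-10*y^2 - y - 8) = 2*y^4 - 3*y^3 - 8*y^2 + y - 16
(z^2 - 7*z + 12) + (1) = z^2 - 7*z + 13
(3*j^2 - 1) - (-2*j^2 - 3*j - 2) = 5*j^2 + 3*j + 1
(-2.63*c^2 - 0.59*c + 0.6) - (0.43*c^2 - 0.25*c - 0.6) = -3.06*c^2 - 0.34*c + 1.2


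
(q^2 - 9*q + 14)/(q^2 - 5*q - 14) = (q - 2)/(q + 2)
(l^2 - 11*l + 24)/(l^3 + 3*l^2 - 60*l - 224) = (l - 3)/(l^2 + 11*l + 28)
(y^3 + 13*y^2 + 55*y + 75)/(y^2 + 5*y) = y + 8 + 15/y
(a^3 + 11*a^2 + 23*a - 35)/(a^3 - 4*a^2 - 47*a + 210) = (a^2 + 4*a - 5)/(a^2 - 11*a + 30)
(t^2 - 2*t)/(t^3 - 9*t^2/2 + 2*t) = 2*(t - 2)/(2*t^2 - 9*t + 4)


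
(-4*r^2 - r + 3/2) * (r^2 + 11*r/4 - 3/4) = -4*r^4 - 12*r^3 + 7*r^2/4 + 39*r/8 - 9/8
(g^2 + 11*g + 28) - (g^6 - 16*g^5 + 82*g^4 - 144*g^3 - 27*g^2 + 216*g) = -g^6 + 16*g^5 - 82*g^4 + 144*g^3 + 28*g^2 - 205*g + 28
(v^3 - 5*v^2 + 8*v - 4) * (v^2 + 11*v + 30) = v^5 + 6*v^4 - 17*v^3 - 66*v^2 + 196*v - 120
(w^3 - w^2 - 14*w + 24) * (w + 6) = w^4 + 5*w^3 - 20*w^2 - 60*w + 144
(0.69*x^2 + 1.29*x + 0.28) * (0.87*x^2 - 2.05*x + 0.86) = 0.6003*x^4 - 0.2922*x^3 - 1.8075*x^2 + 0.5354*x + 0.2408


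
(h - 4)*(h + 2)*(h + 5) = h^3 + 3*h^2 - 18*h - 40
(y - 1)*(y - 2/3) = y^2 - 5*y/3 + 2/3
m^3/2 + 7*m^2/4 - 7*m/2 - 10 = (m/2 + 1)*(m - 5/2)*(m + 4)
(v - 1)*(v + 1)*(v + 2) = v^3 + 2*v^2 - v - 2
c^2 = c^2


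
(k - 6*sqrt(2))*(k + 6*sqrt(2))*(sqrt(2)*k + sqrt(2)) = sqrt(2)*k^3 + sqrt(2)*k^2 - 72*sqrt(2)*k - 72*sqrt(2)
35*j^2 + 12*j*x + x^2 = (5*j + x)*(7*j + x)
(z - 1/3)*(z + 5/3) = z^2 + 4*z/3 - 5/9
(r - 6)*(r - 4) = r^2 - 10*r + 24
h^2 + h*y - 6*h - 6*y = (h - 6)*(h + y)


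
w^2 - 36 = (w - 6)*(w + 6)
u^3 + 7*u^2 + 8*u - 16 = (u - 1)*(u + 4)^2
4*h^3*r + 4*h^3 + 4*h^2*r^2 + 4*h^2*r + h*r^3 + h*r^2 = (2*h + r)^2*(h*r + h)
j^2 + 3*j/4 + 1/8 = (j + 1/4)*(j + 1/2)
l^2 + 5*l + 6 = (l + 2)*(l + 3)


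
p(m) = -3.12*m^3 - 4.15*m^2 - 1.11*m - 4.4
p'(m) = -9.36*m^2 - 8.3*m - 1.11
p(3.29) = -164.08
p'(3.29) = -129.73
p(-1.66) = 0.28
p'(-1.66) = -13.12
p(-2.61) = 25.70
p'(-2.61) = -43.21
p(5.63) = -698.97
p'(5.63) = -344.52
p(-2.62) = 26.13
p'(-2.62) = -43.61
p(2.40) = -74.10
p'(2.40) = -74.94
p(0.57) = -6.96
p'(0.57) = -8.88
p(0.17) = -4.72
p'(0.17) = -2.79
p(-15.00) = 9608.50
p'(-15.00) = -1982.61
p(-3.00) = 45.82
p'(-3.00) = -60.45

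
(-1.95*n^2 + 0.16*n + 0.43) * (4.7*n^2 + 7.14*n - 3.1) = -9.165*n^4 - 13.171*n^3 + 9.2084*n^2 + 2.5742*n - 1.333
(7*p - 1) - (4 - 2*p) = 9*p - 5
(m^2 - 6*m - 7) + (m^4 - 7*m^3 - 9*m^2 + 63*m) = m^4 - 7*m^3 - 8*m^2 + 57*m - 7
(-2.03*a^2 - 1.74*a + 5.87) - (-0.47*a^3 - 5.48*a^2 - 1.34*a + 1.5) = 0.47*a^3 + 3.45*a^2 - 0.4*a + 4.37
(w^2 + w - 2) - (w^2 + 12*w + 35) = -11*w - 37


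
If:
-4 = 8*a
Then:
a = -1/2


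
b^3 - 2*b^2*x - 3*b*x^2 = b*(b - 3*x)*(b + x)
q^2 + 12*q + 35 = (q + 5)*(q + 7)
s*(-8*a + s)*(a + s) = -8*a^2*s - 7*a*s^2 + s^3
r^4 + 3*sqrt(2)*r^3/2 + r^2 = r^2*(r + sqrt(2)/2)*(r + sqrt(2))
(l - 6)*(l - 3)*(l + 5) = l^3 - 4*l^2 - 27*l + 90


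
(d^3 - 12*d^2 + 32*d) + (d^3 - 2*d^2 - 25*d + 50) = 2*d^3 - 14*d^2 + 7*d + 50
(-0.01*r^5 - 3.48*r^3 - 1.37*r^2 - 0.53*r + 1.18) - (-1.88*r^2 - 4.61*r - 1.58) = -0.01*r^5 - 3.48*r^3 + 0.51*r^2 + 4.08*r + 2.76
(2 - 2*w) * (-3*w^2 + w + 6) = 6*w^3 - 8*w^2 - 10*w + 12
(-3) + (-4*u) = -4*u - 3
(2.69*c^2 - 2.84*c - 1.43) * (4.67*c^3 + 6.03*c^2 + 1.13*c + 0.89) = 12.5623*c^5 + 2.9579*c^4 - 20.7636*c^3 - 9.438*c^2 - 4.1435*c - 1.2727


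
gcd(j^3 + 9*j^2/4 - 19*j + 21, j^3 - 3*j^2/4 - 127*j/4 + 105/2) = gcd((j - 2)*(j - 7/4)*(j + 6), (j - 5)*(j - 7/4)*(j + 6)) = j^2 + 17*j/4 - 21/2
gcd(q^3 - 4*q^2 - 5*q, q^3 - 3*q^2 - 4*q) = q^2 + q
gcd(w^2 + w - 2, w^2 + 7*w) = 1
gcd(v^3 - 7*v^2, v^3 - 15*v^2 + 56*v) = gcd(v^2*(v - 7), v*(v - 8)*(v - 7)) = v^2 - 7*v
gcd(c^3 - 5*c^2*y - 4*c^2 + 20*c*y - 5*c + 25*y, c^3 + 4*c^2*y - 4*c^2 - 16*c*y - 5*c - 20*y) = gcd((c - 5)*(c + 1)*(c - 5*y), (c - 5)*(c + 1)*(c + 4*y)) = c^2 - 4*c - 5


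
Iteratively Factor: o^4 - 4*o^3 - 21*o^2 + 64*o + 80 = (o - 4)*(o^3 - 21*o - 20) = (o - 4)*(o + 4)*(o^2 - 4*o - 5) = (o - 5)*(o - 4)*(o + 4)*(o + 1)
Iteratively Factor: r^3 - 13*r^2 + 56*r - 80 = (r - 4)*(r^2 - 9*r + 20) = (r - 4)^2*(r - 5)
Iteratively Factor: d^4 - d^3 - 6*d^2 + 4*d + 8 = (d - 2)*(d^3 + d^2 - 4*d - 4) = (d - 2)^2*(d^2 + 3*d + 2) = (d - 2)^2*(d + 2)*(d + 1)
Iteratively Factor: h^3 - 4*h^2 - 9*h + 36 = (h - 3)*(h^2 - h - 12) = (h - 4)*(h - 3)*(h + 3)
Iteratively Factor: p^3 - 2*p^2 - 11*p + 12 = (p + 3)*(p^2 - 5*p + 4) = (p - 1)*(p + 3)*(p - 4)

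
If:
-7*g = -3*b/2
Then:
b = 14*g/3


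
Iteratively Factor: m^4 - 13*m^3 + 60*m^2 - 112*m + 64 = (m - 4)*(m^3 - 9*m^2 + 24*m - 16) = (m - 4)^2*(m^2 - 5*m + 4) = (m - 4)^2*(m - 1)*(m - 4)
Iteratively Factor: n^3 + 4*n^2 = (n)*(n^2 + 4*n) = n^2*(n + 4)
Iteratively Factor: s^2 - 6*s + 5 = (s - 5)*(s - 1)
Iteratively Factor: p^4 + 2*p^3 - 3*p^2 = (p)*(p^3 + 2*p^2 - 3*p) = p^2*(p^2 + 2*p - 3) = p^2*(p - 1)*(p + 3)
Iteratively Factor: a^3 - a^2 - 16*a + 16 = (a - 4)*(a^2 + 3*a - 4) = (a - 4)*(a + 4)*(a - 1)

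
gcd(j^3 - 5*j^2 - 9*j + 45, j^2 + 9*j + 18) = j + 3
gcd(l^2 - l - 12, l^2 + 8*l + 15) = l + 3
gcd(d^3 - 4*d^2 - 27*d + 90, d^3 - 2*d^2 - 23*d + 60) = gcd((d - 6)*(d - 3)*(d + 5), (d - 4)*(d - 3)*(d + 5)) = d^2 + 2*d - 15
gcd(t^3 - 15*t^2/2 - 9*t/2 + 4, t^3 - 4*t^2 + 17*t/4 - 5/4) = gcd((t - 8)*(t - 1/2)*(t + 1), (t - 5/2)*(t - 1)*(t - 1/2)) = t - 1/2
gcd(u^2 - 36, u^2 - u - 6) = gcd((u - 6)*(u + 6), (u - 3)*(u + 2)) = 1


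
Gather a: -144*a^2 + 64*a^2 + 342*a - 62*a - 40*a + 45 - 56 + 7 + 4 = -80*a^2 + 240*a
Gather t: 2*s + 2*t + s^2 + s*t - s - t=s^2 + s + t*(s + 1)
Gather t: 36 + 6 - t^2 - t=-t^2 - t + 42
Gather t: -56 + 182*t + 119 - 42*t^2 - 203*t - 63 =-42*t^2 - 21*t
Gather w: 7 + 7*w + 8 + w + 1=8*w + 16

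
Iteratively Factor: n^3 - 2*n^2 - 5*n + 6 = (n - 3)*(n^2 + n - 2) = (n - 3)*(n - 1)*(n + 2)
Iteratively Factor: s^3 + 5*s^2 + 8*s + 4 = (s + 2)*(s^2 + 3*s + 2) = (s + 1)*(s + 2)*(s + 2)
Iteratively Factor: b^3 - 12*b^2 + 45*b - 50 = (b - 5)*(b^2 - 7*b + 10) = (b - 5)*(b - 2)*(b - 5)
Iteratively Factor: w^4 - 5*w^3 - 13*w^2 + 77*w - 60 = (w - 1)*(w^3 - 4*w^2 - 17*w + 60) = (w - 1)*(w + 4)*(w^2 - 8*w + 15) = (w - 3)*(w - 1)*(w + 4)*(w - 5)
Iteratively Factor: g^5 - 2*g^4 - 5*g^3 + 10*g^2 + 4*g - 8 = (g - 2)*(g^4 - 5*g^2 + 4) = (g - 2)^2*(g^3 + 2*g^2 - g - 2) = (g - 2)^2*(g - 1)*(g^2 + 3*g + 2) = (g - 2)^2*(g - 1)*(g + 2)*(g + 1)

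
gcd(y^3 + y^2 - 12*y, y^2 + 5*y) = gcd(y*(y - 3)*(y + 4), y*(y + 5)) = y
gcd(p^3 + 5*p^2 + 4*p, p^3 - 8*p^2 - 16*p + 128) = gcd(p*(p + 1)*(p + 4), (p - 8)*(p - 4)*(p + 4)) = p + 4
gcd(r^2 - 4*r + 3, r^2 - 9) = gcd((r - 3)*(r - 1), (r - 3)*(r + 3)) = r - 3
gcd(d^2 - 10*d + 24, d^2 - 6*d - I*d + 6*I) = d - 6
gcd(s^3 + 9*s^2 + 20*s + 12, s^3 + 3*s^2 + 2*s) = s^2 + 3*s + 2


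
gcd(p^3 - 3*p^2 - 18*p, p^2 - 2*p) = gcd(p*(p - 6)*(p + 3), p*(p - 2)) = p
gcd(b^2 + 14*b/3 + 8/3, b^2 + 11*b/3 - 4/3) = b + 4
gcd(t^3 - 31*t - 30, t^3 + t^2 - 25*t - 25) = t^2 + 6*t + 5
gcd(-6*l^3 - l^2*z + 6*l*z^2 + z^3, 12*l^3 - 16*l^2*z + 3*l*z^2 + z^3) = -6*l^2 + 5*l*z + z^2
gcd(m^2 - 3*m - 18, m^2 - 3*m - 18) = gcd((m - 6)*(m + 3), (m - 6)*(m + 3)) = m^2 - 3*m - 18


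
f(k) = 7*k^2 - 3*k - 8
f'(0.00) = -3.00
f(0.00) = -8.00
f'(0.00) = -3.00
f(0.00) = -8.00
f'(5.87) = 79.18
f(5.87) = 215.59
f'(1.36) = 16.04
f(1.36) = 0.87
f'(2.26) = 28.64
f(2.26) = 20.97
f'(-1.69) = -26.66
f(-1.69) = 17.06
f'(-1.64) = -25.96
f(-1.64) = 15.75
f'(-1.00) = -17.00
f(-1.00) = 2.00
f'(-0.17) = -5.38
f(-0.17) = -7.29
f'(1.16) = 13.24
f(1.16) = -2.06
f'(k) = 14*k - 3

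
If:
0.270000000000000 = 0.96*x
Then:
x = 0.28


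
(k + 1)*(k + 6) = k^2 + 7*k + 6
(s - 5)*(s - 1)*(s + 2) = s^3 - 4*s^2 - 7*s + 10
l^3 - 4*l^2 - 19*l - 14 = (l - 7)*(l + 1)*(l + 2)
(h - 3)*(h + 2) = h^2 - h - 6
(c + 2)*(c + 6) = c^2 + 8*c + 12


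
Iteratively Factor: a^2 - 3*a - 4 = (a + 1)*(a - 4)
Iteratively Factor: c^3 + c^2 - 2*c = (c + 2)*(c^2 - c) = c*(c + 2)*(c - 1)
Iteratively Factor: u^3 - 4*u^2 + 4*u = (u - 2)*(u^2 - 2*u) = u*(u - 2)*(u - 2)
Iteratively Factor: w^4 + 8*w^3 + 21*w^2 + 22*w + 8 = (w + 2)*(w^3 + 6*w^2 + 9*w + 4) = (w + 1)*(w + 2)*(w^2 + 5*w + 4) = (w + 1)*(w + 2)*(w + 4)*(w + 1)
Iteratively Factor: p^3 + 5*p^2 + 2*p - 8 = (p + 2)*(p^2 + 3*p - 4) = (p - 1)*(p + 2)*(p + 4)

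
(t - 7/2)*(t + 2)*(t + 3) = t^3 + 3*t^2/2 - 23*t/2 - 21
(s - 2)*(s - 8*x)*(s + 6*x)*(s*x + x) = s^4*x - 2*s^3*x^2 - s^3*x - 48*s^2*x^3 + 2*s^2*x^2 - 2*s^2*x + 48*s*x^3 + 4*s*x^2 + 96*x^3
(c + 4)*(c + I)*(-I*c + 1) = -I*c^3 + 2*c^2 - 4*I*c^2 + 8*c + I*c + 4*I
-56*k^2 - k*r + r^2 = (-8*k + r)*(7*k + r)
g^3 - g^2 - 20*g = g*(g - 5)*(g + 4)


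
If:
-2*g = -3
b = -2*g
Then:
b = -3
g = 3/2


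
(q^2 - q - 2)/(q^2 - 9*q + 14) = (q + 1)/(q - 7)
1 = 1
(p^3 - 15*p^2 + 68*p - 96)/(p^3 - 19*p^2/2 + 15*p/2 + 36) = 2*(p - 4)/(2*p + 3)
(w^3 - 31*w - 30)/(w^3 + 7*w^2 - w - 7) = (w^2 - w - 30)/(w^2 + 6*w - 7)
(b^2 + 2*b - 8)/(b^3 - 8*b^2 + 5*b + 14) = (b + 4)/(b^2 - 6*b - 7)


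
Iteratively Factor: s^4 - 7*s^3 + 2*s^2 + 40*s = (s + 2)*(s^3 - 9*s^2 + 20*s) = (s - 5)*(s + 2)*(s^2 - 4*s) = (s - 5)*(s - 4)*(s + 2)*(s)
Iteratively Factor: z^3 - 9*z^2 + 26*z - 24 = (z - 2)*(z^2 - 7*z + 12) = (z - 3)*(z - 2)*(z - 4)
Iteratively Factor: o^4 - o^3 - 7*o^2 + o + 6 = (o - 1)*(o^3 - 7*o - 6) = (o - 1)*(o + 1)*(o^2 - o - 6) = (o - 3)*(o - 1)*(o + 1)*(o + 2)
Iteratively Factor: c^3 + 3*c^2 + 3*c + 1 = (c + 1)*(c^2 + 2*c + 1) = (c + 1)^2*(c + 1)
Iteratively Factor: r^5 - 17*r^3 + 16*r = (r)*(r^4 - 17*r^2 + 16) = r*(r + 1)*(r^3 - r^2 - 16*r + 16) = r*(r - 4)*(r + 1)*(r^2 + 3*r - 4) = r*(r - 4)*(r + 1)*(r + 4)*(r - 1)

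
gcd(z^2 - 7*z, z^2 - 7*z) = z^2 - 7*z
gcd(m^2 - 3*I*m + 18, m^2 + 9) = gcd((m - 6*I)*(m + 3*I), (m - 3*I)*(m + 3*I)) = m + 3*I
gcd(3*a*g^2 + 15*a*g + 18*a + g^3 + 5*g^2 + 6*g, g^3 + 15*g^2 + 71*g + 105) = g + 3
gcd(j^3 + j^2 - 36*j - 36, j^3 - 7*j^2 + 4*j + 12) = j^2 - 5*j - 6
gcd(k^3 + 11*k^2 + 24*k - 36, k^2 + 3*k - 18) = k + 6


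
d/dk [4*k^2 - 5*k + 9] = 8*k - 5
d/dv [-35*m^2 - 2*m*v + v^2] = -2*m + 2*v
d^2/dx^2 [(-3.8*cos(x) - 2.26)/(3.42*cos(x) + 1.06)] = (-3.923272*cos(x) + 6.329052*cos(2*x) - 18.987156)/(40.001688*cos(x)^3 + 37.194552*cos(x)^2 + 11.528136*cos(x) + 1.191016)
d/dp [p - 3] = 1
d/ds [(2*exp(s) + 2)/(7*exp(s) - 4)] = -22*exp(s)/(7*exp(s) - 4)^2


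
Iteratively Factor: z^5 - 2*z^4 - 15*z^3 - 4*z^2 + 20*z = (z - 5)*(z^4 + 3*z^3 - 4*z) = (z - 5)*(z + 2)*(z^3 + z^2 - 2*z) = (z - 5)*(z + 2)^2*(z^2 - z) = (z - 5)*(z - 1)*(z + 2)^2*(z)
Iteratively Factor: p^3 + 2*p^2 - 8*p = (p - 2)*(p^2 + 4*p) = (p - 2)*(p + 4)*(p)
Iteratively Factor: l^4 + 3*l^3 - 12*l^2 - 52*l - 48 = (l + 2)*(l^3 + l^2 - 14*l - 24) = (l + 2)^2*(l^2 - l - 12) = (l - 4)*(l + 2)^2*(l + 3)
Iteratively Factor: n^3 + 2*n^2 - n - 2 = (n + 1)*(n^2 + n - 2) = (n - 1)*(n + 1)*(n + 2)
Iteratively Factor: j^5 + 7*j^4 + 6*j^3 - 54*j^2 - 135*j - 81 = (j + 3)*(j^4 + 4*j^3 - 6*j^2 - 36*j - 27) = (j + 3)^2*(j^3 + j^2 - 9*j - 9) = (j + 3)^3*(j^2 - 2*j - 3) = (j - 3)*(j + 3)^3*(j + 1)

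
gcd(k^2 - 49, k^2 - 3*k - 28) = k - 7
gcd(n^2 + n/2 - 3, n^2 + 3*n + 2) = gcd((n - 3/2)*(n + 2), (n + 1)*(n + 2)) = n + 2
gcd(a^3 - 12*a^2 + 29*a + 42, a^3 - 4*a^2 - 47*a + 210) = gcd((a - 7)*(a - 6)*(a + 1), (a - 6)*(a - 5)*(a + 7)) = a - 6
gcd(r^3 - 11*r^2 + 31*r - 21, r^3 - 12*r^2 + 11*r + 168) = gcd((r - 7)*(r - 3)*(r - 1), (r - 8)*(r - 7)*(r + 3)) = r - 7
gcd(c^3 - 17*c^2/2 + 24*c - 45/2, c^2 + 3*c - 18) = c - 3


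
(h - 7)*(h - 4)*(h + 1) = h^3 - 10*h^2 + 17*h + 28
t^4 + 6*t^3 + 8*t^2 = t^2*(t + 2)*(t + 4)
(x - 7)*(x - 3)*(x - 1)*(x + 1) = x^4 - 10*x^3 + 20*x^2 + 10*x - 21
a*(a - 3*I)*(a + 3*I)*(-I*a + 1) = -I*a^4 + a^3 - 9*I*a^2 + 9*a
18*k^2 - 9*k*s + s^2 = (-6*k + s)*(-3*k + s)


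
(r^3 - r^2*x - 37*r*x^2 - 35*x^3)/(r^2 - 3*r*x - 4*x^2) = (-r^2 + 2*r*x + 35*x^2)/(-r + 4*x)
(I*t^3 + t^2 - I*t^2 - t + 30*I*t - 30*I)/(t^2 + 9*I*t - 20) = (I*t^2 + t*(6 - I) - 6)/(t + 4*I)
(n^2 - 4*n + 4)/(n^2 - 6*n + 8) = (n - 2)/(n - 4)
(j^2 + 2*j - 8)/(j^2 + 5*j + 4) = (j - 2)/(j + 1)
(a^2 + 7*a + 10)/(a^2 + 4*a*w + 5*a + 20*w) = (a + 2)/(a + 4*w)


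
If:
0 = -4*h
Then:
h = 0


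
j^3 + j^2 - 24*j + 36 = (j - 3)*(j - 2)*(j + 6)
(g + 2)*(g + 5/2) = g^2 + 9*g/2 + 5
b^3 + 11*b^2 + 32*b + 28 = (b + 2)^2*(b + 7)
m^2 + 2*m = m*(m + 2)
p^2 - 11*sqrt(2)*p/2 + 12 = (p - 4*sqrt(2))*(p - 3*sqrt(2)/2)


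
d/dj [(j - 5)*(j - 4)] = 2*j - 9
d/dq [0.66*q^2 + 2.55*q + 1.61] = 1.32*q + 2.55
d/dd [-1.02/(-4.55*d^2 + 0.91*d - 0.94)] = (0.9282 - 9.282*d)/(4.55*d^2 - 0.91*d + 0.94)^2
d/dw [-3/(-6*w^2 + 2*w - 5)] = 6*(1 - 6*w)/(6*w^2 - 2*w + 5)^2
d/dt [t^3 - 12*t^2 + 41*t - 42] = 3*t^2 - 24*t + 41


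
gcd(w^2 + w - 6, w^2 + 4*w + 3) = w + 3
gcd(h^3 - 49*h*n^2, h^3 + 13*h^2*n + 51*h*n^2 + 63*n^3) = h + 7*n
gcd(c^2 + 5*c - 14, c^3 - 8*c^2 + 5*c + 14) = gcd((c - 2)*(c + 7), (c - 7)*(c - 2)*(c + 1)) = c - 2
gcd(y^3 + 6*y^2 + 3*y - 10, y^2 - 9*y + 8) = y - 1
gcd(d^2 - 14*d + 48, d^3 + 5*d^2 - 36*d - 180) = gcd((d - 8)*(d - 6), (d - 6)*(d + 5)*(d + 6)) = d - 6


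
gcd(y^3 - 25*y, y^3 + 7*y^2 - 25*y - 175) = y^2 - 25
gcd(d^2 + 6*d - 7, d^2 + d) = 1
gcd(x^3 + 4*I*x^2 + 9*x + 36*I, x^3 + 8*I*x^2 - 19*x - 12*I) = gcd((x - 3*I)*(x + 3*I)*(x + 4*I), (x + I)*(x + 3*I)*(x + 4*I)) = x^2 + 7*I*x - 12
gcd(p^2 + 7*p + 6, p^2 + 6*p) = p + 6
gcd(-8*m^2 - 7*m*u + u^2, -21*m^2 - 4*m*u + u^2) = 1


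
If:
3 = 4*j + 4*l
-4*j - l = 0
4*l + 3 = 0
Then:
No Solution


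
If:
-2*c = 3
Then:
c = -3/2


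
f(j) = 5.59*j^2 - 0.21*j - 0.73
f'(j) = 11.18*j - 0.21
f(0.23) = -0.48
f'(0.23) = 2.36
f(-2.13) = 25.08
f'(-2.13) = -24.02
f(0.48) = 0.46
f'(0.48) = 5.16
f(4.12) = 93.29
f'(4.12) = 45.85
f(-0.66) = 1.84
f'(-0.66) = -7.59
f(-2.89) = 46.57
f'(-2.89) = -32.52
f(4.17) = 95.60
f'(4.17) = 46.41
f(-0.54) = 1.01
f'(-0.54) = -6.25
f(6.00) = 199.25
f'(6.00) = 66.87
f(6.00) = 199.25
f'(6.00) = 66.87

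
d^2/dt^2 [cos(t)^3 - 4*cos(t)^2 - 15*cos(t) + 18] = 57*cos(t)/4 + 8*cos(2*t) - 9*cos(3*t)/4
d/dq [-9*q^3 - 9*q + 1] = -27*q^2 - 9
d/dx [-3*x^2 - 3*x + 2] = -6*x - 3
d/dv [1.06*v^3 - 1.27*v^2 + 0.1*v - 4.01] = 3.18*v^2 - 2.54*v + 0.1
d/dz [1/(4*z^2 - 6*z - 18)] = (3 - 4*z)/(2*(-2*z^2 + 3*z + 9)^2)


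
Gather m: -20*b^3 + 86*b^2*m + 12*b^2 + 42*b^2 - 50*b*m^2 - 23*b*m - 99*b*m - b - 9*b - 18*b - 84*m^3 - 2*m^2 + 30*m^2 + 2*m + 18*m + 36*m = -20*b^3 + 54*b^2 - 28*b - 84*m^3 + m^2*(28 - 50*b) + m*(86*b^2 - 122*b + 56)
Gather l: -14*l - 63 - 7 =-14*l - 70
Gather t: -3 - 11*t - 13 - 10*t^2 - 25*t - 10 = -10*t^2 - 36*t - 26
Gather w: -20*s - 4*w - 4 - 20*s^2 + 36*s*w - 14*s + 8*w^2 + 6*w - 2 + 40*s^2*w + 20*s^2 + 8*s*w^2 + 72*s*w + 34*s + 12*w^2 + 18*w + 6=w^2*(8*s + 20) + w*(40*s^2 + 108*s + 20)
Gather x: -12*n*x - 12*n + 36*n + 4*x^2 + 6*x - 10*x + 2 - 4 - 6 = 24*n + 4*x^2 + x*(-12*n - 4) - 8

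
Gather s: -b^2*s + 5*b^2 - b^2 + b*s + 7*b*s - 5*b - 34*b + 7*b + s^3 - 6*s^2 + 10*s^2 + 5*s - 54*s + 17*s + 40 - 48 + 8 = 4*b^2 - 32*b + s^3 + 4*s^2 + s*(-b^2 + 8*b - 32)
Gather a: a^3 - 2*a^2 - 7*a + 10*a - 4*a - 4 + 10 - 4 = a^3 - 2*a^2 - a + 2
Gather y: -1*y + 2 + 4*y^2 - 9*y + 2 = 4*y^2 - 10*y + 4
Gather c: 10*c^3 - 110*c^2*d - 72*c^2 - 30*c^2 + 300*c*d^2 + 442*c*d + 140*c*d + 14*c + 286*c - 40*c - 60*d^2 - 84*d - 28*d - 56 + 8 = 10*c^3 + c^2*(-110*d - 102) + c*(300*d^2 + 582*d + 260) - 60*d^2 - 112*d - 48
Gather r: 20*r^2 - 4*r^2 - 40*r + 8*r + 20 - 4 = 16*r^2 - 32*r + 16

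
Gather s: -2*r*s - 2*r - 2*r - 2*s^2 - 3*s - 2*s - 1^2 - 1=-4*r - 2*s^2 + s*(-2*r - 5) - 2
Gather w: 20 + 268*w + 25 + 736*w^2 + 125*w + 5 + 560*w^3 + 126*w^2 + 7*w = 560*w^3 + 862*w^2 + 400*w + 50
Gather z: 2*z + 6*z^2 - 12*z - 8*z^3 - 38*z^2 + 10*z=-8*z^3 - 32*z^2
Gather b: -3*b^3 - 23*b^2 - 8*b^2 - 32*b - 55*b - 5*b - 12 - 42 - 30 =-3*b^3 - 31*b^2 - 92*b - 84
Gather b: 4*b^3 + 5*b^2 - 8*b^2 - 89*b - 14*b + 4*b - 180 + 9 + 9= 4*b^3 - 3*b^2 - 99*b - 162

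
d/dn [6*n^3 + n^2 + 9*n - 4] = 18*n^2 + 2*n + 9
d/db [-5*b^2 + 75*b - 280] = 75 - 10*b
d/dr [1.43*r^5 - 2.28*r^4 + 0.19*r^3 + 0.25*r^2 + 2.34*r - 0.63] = 7.15*r^4 - 9.12*r^3 + 0.57*r^2 + 0.5*r + 2.34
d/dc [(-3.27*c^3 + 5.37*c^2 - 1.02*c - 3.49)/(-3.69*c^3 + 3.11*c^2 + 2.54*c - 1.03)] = (9.6456*c^4 - 24.1392*c^3 - 11.718*c^2 + 10.6456*c + 9.9152)/(13.6161*c^6 - 22.9518*c^5 - 9.0731*c^4 + 23.4002*c^3 + 0.0449999999999999*c^2 - 5.2324*c + 1.0609)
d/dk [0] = 0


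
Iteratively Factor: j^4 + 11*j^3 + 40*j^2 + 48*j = (j + 4)*(j^3 + 7*j^2 + 12*j) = (j + 4)^2*(j^2 + 3*j) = (j + 3)*(j + 4)^2*(j)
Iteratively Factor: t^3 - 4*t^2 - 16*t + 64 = (t + 4)*(t^2 - 8*t + 16) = (t - 4)*(t + 4)*(t - 4)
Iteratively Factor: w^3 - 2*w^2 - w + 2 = (w + 1)*(w^2 - 3*w + 2) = (w - 1)*(w + 1)*(w - 2)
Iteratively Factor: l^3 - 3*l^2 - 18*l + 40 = (l + 4)*(l^2 - 7*l + 10) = (l - 5)*(l + 4)*(l - 2)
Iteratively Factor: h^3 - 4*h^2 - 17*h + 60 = (h + 4)*(h^2 - 8*h + 15) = (h - 3)*(h + 4)*(h - 5)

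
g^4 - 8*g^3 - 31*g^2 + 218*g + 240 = (g - 8)*(g - 6)*(g + 1)*(g + 5)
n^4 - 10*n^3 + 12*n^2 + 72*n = n*(n - 6)^2*(n + 2)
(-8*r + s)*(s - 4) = -8*r*s + 32*r + s^2 - 4*s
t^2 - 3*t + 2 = (t - 2)*(t - 1)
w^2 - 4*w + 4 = (w - 2)^2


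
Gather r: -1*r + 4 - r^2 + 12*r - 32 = -r^2 + 11*r - 28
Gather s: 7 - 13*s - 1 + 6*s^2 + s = 6*s^2 - 12*s + 6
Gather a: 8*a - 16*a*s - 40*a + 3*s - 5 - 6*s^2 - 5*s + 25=a*(-16*s - 32) - 6*s^2 - 2*s + 20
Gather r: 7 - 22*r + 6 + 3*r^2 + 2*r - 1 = 3*r^2 - 20*r + 12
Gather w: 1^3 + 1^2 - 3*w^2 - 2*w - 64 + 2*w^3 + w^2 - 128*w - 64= 2*w^3 - 2*w^2 - 130*w - 126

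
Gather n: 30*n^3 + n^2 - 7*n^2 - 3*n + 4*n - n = 30*n^3 - 6*n^2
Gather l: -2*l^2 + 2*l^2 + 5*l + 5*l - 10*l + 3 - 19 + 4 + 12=0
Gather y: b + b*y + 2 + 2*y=b + y*(b + 2) + 2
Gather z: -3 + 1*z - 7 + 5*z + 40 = 6*z + 30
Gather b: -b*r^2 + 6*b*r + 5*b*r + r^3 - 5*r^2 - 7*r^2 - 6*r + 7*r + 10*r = b*(-r^2 + 11*r) + r^3 - 12*r^2 + 11*r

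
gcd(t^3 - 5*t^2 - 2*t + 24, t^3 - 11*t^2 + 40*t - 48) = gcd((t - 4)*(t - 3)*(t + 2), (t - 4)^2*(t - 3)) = t^2 - 7*t + 12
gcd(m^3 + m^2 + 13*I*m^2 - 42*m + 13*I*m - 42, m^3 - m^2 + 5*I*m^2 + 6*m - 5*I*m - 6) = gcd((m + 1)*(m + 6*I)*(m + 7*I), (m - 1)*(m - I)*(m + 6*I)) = m + 6*I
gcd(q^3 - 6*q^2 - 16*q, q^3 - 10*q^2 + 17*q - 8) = q - 8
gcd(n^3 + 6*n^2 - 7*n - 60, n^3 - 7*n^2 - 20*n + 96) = n^2 + n - 12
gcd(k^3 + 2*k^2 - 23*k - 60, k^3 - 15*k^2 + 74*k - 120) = k - 5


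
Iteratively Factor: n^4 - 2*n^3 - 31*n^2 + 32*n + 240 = (n - 4)*(n^3 + 2*n^2 - 23*n - 60) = (n - 4)*(n + 3)*(n^2 - n - 20) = (n - 4)*(n + 3)*(n + 4)*(n - 5)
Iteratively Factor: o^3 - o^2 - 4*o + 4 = (o - 1)*(o^2 - 4) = (o - 1)*(o + 2)*(o - 2)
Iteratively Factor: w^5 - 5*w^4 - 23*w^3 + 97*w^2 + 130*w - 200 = (w - 5)*(w^4 - 23*w^2 - 18*w + 40) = (w - 5)*(w + 4)*(w^3 - 4*w^2 - 7*w + 10) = (w - 5)^2*(w + 4)*(w^2 + w - 2) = (w - 5)^2*(w + 2)*(w + 4)*(w - 1)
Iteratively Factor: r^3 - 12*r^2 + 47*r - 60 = (r - 3)*(r^2 - 9*r + 20) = (r - 4)*(r - 3)*(r - 5)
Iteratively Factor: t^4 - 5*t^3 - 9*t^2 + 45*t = (t)*(t^3 - 5*t^2 - 9*t + 45) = t*(t - 5)*(t^2 - 9) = t*(t - 5)*(t + 3)*(t - 3)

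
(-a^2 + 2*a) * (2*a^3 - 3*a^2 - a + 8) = -2*a^5 + 7*a^4 - 5*a^3 - 10*a^2 + 16*a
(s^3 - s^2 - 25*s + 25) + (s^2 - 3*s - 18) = s^3 - 28*s + 7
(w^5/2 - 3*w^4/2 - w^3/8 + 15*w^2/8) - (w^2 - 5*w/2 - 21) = w^5/2 - 3*w^4/2 - w^3/8 + 7*w^2/8 + 5*w/2 + 21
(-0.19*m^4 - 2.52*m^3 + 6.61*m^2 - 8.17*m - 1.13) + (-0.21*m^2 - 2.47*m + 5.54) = -0.19*m^4 - 2.52*m^3 + 6.4*m^2 - 10.64*m + 4.41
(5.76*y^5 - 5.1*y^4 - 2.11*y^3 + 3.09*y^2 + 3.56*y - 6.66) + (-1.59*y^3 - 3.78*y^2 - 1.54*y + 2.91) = 5.76*y^5 - 5.1*y^4 - 3.7*y^3 - 0.69*y^2 + 2.02*y - 3.75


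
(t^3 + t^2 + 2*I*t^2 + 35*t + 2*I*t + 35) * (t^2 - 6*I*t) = t^5 + t^4 - 4*I*t^4 + 47*t^3 - 4*I*t^3 + 47*t^2 - 210*I*t^2 - 210*I*t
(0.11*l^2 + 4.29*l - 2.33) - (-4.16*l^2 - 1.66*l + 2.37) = 4.27*l^2 + 5.95*l - 4.7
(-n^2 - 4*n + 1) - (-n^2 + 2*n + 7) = -6*n - 6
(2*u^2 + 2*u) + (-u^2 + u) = u^2 + 3*u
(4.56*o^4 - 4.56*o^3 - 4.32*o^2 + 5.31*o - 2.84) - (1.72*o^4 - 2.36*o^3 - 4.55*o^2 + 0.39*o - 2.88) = 2.84*o^4 - 2.2*o^3 + 0.23*o^2 + 4.92*o + 0.04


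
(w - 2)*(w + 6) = w^2 + 4*w - 12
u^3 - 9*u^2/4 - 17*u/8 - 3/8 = (u - 3)*(u + 1/4)*(u + 1/2)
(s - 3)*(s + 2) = s^2 - s - 6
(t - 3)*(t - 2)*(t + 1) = t^3 - 4*t^2 + t + 6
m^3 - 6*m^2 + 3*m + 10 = (m - 5)*(m - 2)*(m + 1)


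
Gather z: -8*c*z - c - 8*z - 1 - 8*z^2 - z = -c - 8*z^2 + z*(-8*c - 9) - 1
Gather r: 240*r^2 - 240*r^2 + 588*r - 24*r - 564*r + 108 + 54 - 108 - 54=0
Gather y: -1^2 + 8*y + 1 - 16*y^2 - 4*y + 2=-16*y^2 + 4*y + 2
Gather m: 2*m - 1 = 2*m - 1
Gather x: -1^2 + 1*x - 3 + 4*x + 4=5*x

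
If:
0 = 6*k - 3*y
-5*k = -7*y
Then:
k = 0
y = 0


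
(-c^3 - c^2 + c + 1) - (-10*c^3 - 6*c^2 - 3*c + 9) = 9*c^3 + 5*c^2 + 4*c - 8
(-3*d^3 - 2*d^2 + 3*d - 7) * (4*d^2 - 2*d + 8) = -12*d^5 - 2*d^4 - 8*d^3 - 50*d^2 + 38*d - 56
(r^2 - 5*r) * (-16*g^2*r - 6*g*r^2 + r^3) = -16*g^2*r^3 + 80*g^2*r^2 - 6*g*r^4 + 30*g*r^3 + r^5 - 5*r^4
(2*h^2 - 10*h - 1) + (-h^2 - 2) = h^2 - 10*h - 3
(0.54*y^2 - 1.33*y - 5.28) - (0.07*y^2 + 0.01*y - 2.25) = 0.47*y^2 - 1.34*y - 3.03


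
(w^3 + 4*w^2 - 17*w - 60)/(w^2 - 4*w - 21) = (w^2 + w - 20)/(w - 7)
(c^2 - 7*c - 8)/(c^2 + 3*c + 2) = (c - 8)/(c + 2)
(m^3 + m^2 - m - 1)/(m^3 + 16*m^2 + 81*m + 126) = (m^3 + m^2 - m - 1)/(m^3 + 16*m^2 + 81*m + 126)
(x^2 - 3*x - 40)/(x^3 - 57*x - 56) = (x + 5)/(x^2 + 8*x + 7)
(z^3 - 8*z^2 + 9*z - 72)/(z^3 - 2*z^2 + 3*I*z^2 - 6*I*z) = (z^2 - z*(8 + 3*I) + 24*I)/(z*(z - 2))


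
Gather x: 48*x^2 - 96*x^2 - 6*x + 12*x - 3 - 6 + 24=-48*x^2 + 6*x + 15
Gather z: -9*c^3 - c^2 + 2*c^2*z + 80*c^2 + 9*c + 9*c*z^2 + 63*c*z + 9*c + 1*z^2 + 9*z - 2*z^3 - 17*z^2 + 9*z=-9*c^3 + 79*c^2 + 18*c - 2*z^3 + z^2*(9*c - 16) + z*(2*c^2 + 63*c + 18)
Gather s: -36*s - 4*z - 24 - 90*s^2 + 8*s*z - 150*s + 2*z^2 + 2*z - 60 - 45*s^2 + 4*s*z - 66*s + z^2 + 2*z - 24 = -135*s^2 + s*(12*z - 252) + 3*z^2 - 108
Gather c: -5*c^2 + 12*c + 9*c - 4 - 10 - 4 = -5*c^2 + 21*c - 18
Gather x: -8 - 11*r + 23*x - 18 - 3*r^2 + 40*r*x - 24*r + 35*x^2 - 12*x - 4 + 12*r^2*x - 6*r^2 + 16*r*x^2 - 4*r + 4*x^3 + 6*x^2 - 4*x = -9*r^2 - 39*r + 4*x^3 + x^2*(16*r + 41) + x*(12*r^2 + 40*r + 7) - 30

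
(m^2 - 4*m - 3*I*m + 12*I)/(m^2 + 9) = (m - 4)/(m + 3*I)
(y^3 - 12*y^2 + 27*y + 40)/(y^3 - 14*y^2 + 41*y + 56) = (y - 5)/(y - 7)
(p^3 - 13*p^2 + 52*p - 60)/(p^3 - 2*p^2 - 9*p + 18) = (p^2 - 11*p + 30)/(p^2 - 9)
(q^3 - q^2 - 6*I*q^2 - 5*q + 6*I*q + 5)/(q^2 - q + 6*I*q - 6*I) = (q^2 - 6*I*q - 5)/(q + 6*I)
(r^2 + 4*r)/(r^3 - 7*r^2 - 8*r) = (r + 4)/(r^2 - 7*r - 8)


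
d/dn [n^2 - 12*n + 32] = 2*n - 12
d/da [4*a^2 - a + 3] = 8*a - 1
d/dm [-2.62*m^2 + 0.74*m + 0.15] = 0.74 - 5.24*m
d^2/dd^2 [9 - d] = 0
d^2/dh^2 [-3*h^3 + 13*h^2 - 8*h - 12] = 26 - 18*h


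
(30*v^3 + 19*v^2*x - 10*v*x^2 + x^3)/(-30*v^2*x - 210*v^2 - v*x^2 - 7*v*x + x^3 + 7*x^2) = (-5*v^2 - 4*v*x + x^2)/(5*v*x + 35*v + x^2 + 7*x)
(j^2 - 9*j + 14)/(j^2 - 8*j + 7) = (j - 2)/(j - 1)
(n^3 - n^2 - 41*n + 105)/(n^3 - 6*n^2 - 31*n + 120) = (n^2 + 2*n - 35)/(n^2 - 3*n - 40)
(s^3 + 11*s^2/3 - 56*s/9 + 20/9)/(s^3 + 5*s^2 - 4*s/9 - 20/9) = (3*s - 2)/(3*s + 2)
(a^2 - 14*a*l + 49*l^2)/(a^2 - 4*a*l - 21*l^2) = (a - 7*l)/(a + 3*l)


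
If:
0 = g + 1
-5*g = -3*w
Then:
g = -1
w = -5/3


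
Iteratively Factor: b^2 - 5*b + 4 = (b - 4)*(b - 1)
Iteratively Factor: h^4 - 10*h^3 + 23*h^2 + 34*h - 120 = (h - 3)*(h^3 - 7*h^2 + 2*h + 40) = (h - 4)*(h - 3)*(h^2 - 3*h - 10) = (h - 4)*(h - 3)*(h + 2)*(h - 5)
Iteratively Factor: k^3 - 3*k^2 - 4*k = (k)*(k^2 - 3*k - 4) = k*(k - 4)*(k + 1)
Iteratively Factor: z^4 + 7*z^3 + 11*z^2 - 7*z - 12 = (z + 3)*(z^3 + 4*z^2 - z - 4) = (z - 1)*(z + 3)*(z^2 + 5*z + 4) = (z - 1)*(z + 3)*(z + 4)*(z + 1)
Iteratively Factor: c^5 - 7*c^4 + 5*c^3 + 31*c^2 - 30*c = (c - 3)*(c^4 - 4*c^3 - 7*c^2 + 10*c) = (c - 3)*(c + 2)*(c^3 - 6*c^2 + 5*c) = c*(c - 3)*(c + 2)*(c^2 - 6*c + 5) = c*(c - 3)*(c - 1)*(c + 2)*(c - 5)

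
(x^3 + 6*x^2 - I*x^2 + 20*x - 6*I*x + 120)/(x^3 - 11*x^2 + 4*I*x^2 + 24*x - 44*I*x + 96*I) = (x^2 + x*(6 - 5*I) - 30*I)/(x^2 - 11*x + 24)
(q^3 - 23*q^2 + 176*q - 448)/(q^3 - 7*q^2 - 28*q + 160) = (q^2 - 15*q + 56)/(q^2 + q - 20)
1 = 1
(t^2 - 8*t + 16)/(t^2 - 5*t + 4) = (t - 4)/(t - 1)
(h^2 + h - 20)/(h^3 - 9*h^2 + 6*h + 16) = (h^2 + h - 20)/(h^3 - 9*h^2 + 6*h + 16)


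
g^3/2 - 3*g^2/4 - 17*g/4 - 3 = (g/2 + 1/2)*(g - 4)*(g + 3/2)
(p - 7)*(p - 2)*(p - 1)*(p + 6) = p^4 - 4*p^3 - 37*p^2 + 124*p - 84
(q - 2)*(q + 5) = q^2 + 3*q - 10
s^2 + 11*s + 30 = (s + 5)*(s + 6)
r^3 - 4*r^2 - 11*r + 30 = (r - 5)*(r - 2)*(r + 3)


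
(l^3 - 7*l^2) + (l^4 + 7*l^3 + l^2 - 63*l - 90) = l^4 + 8*l^3 - 6*l^2 - 63*l - 90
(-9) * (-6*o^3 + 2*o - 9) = 54*o^3 - 18*o + 81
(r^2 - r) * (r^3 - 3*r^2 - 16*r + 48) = r^5 - 4*r^4 - 13*r^3 + 64*r^2 - 48*r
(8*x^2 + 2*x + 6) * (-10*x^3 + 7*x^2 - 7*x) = -80*x^5 + 36*x^4 - 102*x^3 + 28*x^2 - 42*x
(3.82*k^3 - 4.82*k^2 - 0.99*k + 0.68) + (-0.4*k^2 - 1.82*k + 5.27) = 3.82*k^3 - 5.22*k^2 - 2.81*k + 5.95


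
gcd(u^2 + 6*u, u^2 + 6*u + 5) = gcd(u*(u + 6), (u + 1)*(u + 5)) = 1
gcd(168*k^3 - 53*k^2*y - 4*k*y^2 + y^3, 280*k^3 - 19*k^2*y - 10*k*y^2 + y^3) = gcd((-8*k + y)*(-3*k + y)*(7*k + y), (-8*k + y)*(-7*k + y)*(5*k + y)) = -8*k + y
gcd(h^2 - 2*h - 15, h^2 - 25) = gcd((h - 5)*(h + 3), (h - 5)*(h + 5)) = h - 5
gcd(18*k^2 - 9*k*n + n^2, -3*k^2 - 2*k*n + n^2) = 3*k - n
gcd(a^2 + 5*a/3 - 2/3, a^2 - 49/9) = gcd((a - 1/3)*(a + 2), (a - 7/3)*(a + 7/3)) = 1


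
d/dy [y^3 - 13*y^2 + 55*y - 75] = 3*y^2 - 26*y + 55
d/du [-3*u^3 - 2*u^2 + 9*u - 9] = -9*u^2 - 4*u + 9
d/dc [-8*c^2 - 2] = -16*c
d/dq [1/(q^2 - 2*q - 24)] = 2*(1 - q)/(-q^2 + 2*q + 24)^2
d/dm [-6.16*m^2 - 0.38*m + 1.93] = -12.32*m - 0.38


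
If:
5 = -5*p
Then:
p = -1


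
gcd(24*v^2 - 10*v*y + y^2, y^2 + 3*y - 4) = 1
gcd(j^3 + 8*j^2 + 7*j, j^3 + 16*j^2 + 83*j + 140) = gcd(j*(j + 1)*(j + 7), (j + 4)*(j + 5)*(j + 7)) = j + 7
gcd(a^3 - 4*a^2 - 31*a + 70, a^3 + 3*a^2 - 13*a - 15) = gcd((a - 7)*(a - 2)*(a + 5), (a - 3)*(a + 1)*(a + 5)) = a + 5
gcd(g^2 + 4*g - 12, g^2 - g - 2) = g - 2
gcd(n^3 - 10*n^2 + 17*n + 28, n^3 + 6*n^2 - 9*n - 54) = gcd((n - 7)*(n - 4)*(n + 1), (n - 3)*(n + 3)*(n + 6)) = 1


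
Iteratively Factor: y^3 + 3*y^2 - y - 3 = (y + 3)*(y^2 - 1) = (y - 1)*(y + 3)*(y + 1)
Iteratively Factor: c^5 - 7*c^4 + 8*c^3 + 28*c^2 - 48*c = (c + 2)*(c^4 - 9*c^3 + 26*c^2 - 24*c) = (c - 3)*(c + 2)*(c^3 - 6*c^2 + 8*c) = c*(c - 3)*(c + 2)*(c^2 - 6*c + 8) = c*(c - 4)*(c - 3)*(c + 2)*(c - 2)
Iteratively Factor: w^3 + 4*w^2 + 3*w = (w + 3)*(w^2 + w) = w*(w + 3)*(w + 1)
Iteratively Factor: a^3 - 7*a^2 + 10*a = (a)*(a^2 - 7*a + 10) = a*(a - 2)*(a - 5)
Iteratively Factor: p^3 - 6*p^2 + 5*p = (p)*(p^2 - 6*p + 5) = p*(p - 1)*(p - 5)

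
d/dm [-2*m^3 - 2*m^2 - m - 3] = -6*m^2 - 4*m - 1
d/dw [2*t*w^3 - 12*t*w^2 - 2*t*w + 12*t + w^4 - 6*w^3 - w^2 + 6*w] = 6*t*w^2 - 24*t*w - 2*t + 4*w^3 - 18*w^2 - 2*w + 6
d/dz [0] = 0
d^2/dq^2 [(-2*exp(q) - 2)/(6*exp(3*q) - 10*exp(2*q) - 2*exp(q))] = (-36*exp(5*q) - 36*exp(4*q) + 128*exp(3*q) - 89*exp(2*q) - 15*exp(q) - 1)*exp(-q)/(27*exp(6*q) - 135*exp(5*q) + 198*exp(4*q) - 35*exp(3*q) - 66*exp(2*q) - 15*exp(q) - 1)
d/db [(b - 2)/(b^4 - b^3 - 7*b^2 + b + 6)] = (b^4 - b^3 - 7*b^2 + b - (b - 2)*(4*b^3 - 3*b^2 - 14*b + 1) + 6)/(b^4 - b^3 - 7*b^2 + b + 6)^2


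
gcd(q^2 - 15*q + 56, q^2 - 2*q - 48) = q - 8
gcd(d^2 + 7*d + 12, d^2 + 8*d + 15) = d + 3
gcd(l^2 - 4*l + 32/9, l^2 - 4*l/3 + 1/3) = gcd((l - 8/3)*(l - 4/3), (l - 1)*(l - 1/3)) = 1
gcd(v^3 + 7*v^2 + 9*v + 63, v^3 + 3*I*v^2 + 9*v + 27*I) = v^2 + 9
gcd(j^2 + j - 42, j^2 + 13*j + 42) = j + 7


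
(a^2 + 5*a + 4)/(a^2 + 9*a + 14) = (a^2 + 5*a + 4)/(a^2 + 9*a + 14)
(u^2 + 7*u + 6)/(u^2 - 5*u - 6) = (u + 6)/(u - 6)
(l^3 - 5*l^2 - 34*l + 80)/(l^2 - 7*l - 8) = (l^2 + 3*l - 10)/(l + 1)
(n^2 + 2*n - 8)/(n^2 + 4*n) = (n - 2)/n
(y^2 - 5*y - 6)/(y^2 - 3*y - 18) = (y + 1)/(y + 3)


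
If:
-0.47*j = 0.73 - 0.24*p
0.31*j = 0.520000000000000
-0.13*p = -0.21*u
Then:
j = 1.68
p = 6.33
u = 3.92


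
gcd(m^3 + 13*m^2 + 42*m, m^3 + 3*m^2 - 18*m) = m^2 + 6*m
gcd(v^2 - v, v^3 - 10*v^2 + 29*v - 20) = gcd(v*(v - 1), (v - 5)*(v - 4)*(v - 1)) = v - 1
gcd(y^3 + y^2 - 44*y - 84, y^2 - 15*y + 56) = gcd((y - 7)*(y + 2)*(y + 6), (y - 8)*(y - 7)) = y - 7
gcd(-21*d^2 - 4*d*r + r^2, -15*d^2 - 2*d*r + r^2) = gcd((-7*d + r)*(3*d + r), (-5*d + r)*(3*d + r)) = 3*d + r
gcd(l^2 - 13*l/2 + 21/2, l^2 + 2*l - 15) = l - 3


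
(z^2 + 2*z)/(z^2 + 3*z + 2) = z/(z + 1)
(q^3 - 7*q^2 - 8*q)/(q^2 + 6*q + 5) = q*(q - 8)/(q + 5)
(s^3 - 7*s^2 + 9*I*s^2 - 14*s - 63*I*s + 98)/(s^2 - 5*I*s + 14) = (s^2 + 7*s*(-1 + I) - 49*I)/(s - 7*I)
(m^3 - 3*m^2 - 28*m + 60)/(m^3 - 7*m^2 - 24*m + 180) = (m - 2)/(m - 6)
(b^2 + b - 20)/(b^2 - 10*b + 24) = (b + 5)/(b - 6)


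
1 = 1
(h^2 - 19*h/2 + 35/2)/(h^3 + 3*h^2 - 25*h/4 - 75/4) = 2*(h - 7)/(2*h^2 + 11*h + 15)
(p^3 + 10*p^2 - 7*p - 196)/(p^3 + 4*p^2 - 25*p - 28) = (p + 7)/(p + 1)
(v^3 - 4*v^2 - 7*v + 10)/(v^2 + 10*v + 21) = (v^3 - 4*v^2 - 7*v + 10)/(v^2 + 10*v + 21)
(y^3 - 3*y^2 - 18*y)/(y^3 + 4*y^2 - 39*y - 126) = y/(y + 7)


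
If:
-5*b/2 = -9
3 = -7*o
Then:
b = 18/5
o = -3/7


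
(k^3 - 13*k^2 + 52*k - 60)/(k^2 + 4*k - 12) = (k^2 - 11*k + 30)/(k + 6)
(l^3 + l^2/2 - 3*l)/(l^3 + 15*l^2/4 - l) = 2*(2*l^2 + l - 6)/(4*l^2 + 15*l - 4)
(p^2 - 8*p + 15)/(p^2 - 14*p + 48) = (p^2 - 8*p + 15)/(p^2 - 14*p + 48)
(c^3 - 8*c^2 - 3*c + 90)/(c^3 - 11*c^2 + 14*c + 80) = (c^2 - 3*c - 18)/(c^2 - 6*c - 16)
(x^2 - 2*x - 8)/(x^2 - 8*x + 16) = (x + 2)/(x - 4)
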